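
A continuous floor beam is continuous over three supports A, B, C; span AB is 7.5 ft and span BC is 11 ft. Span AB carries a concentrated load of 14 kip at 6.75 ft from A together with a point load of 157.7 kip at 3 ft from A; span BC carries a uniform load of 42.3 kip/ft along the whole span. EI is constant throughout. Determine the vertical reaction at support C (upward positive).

Insert a hinge at B; M_B is the redundant, and each span becomes simply supported.
Rotations at B on the released spans (each span's end-slope, ×1/EI):
  span AB: point load 14 at a = 6.75: Pab(L + a)/(6LEI) = 22.44/EI
  span AB: point load 157.7 at a = 3: Pab(L + a)/(6LEI) = 496.8/EI
  span BC: UDL 42.3: wL³/(24EI) = 2346/EI
  relative rotation θ_0 = (519.2 + 2346)/EI = 2865/EI
A unit hogging moment at B produces rotation L₁/(3EI) + L₂/(3EI) = 6.167/EI.
Compatibility: M_B·(L₁+L₂)/(3EI) = θ_0, giving M_B = 464.6 kip·ft (hogging).
Span BC, ΣM about C: R_B^{BC}·11 = 2559 + 464.6, so R_B^{BC} = 274.9 kip and R_C = 465.3 − 274.9 = 190.4 kip.

R_C = 190.4 kip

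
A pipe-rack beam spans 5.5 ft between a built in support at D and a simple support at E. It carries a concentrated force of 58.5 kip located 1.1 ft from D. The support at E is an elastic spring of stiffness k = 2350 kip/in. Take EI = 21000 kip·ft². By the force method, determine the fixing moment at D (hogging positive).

Remove the prop at E; the released (primary) structure is a cantilever built in at D.
Downward deflection at the released point E due to the loads:
  point load 58.5 at a = 1.1: Pa²(3L − a)/(6EI) = 181.7/EI
Flexibility coefficient — unit upward force at E: δ_{EE} = L³/(3EI) = 55.46/EI.
With EI = 21000 kip·ft²: δ_0 = 0.008651 ft and δ_{EE} = 0.002641 ft/kip.
Compatibility — the spring shortens by R_E/k under the reaction it provides: δ_0 − R_E·δ_{EE} = R_E/k. With 1/k = 1/(2350×12) ft/kip = 0.000035 ft/kip, R_E = δ_0 / (δ_{EE} + 1/k) = 0.008651 / (0.002641 + 0.000035) = 3.233 kip.
Moment equilibrium about D: M_D = Σ(load moments about D) − R_E·L = 64.35 − 3.233×5.5 = 46.57 kip·ft.

M_D = 46.57 kip·ft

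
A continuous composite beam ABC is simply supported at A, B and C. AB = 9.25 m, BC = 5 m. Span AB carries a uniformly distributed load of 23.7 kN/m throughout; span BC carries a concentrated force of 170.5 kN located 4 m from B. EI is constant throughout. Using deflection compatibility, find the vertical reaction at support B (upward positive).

R_B = 203.3 kN

Insert a hinge at B; M_B is the redundant, and each span becomes simply supported.
Discontinuity in slope at B on the released structure — sum the simple-span end rotations:
  span AB: UDL 23.7: wL³/(24EI) = 781.6/EI
  span BC: point load 170.5 at a = 4: Pab(L + b)/(6LEI) = 136.4/EI
  relative rotation θ_0 = (781.6 + 136.4)/EI = 918/EI
A unit hogging moment at B produces rotation L₁/(3EI) + L₂/(3EI) = 4.75/EI.
Slope continuity at B: θ_0 = M_B·4.75/EI, so M_B = 918/4.75 = 193.3 kN·m (hogging).
Span AB, ΣM about A with M_B applied at B: R_B^{AB}·9.25 = 1014 + 193.3, so R_B^{AB} = 130.5 kN and R_A = 219.2 − 130.5 = 88.72 kN.
Span BC, ΣM about C: R_B^{BC}·5 = 170.5 + 193.3, so R_B^{BC} = 72.75 kN and R_C = 170.5 − 72.75 = 97.75 kN.
R_B = 130.5 + 72.75 = 203.3 kN.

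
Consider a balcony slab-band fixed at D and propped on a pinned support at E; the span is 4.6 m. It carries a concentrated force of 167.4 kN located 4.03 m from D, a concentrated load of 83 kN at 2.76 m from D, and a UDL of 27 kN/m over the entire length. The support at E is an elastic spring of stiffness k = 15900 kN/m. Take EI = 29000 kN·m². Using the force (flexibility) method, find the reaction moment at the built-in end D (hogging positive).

M_D = 236.1 kN·m

Release the roller at E. Primary structure: cantilever fixed at D.
Primary-structure tip deflection at E by superposition:
  point load 167.4 at a = 4.03: Pa²(3L − a)/(6EI) = 4427/EI
  point load 83 at a = 2.76: Pa²(3L − a)/(6EI) = 1163/EI
  UDL 27: wL⁴/(8EI) = 1511/EI
  δ_0 = 7101/EI
Flexibility coefficient — unit upward force at E: δ_{EE} = L³/(3EI) = 32.45/EI.
With EI = 29000 kN·m²: δ_0 = 0.24488 m and δ_{EE} = 0.001119 m/kN.
Compatibility — the spring shortens by R_E/k under the reaction it provides: δ_0 − R_E·δ_{EE} = R_E/k. With 1/k = 0.000063 m/kN, R_E = δ_0 / (δ_{EE} + 1/k) = 0.24488 / (0.001119 + 0.000063) = 207.2 kN.
Moment equilibrium about D: M_D = Σ(load moments about D) − R_E·L = 1189 − 207.2×4.6 = 236.1 kN·m.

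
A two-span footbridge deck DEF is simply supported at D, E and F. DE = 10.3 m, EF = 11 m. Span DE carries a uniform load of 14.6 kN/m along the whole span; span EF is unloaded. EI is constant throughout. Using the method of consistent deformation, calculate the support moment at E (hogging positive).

M_E = 93.63 kN·m

Release continuity at E by inserting a hinge; the redundant is the internal moment M_E. The primary structure is two simply-supported spans DE and EF.
Discontinuity in slope at E on the released structure — sum the simple-span end rotations:
  span DE: UDL 14.6: wL³/(24EI) = 664.7/EI
  relative rotation θ_0 = (664.7 + 0)/EI = 664.7/EI
A unit hogging moment at E produces rotation L₁/(3EI) + L₂/(3EI) = 7.1/EI.
Compatibility: M_E·(L₁+L₂)/(3EI) = θ_0, giving M_E = 93.63 kN·m (hogging).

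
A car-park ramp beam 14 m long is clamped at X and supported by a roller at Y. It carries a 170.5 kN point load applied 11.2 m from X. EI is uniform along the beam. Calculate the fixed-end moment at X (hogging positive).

Choose R_Y as the redundant. The primary structure is the cantilever fixed at X.
Free-end deflection of the primary structure under the applied loading (downward +):
  point load 170.5 at a = 11.2: Pa²(3L − a)/(6EI) = 109789/EI
Tip deflection under a unit load at Y: L³/(3EI) = 914.7/EI.
The prop prevents deflection at Y: R_Y = δ_0/δ_{YY} = 109789/914.7 = 120 kN.
Moment equilibrium about X: M_X = Σ(load moments about X) − R_Y·L = 1910 − 120×14 = 229.2 kN·m.

M_X = 229.2 kN·m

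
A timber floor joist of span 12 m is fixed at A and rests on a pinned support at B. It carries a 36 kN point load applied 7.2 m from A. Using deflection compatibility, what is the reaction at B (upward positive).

R_B = 15.55 kN

Choose R_B as the redundant. The primary structure is the cantilever fixed at A.
Deflection at B on the released cantilever, summing each load's contribution:
  point load 36 at a = 7.2: Pa²(3L − a)/(6EI) = 8958/EI
Flexibility coefficient — unit upward force at B: δ_{BB} = L³/(3EI) = 576/EI.
The prop prevents deflection at B: R_B = δ_0/δ_{BB} = 8958/576 = 15.55 kN.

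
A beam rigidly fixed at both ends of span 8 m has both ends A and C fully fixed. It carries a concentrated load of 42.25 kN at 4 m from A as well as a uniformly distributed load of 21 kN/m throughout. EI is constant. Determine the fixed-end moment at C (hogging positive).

M_C = 154.2 kN·m

Take the two fixed-end moments M_A, M_C as redundants; the released structure is the simple span AC.
Simple-span end rotations at A and C under the given loads:
  at A: point load 42.25 at a = 4: Pab(L + b)/(6LEI) = 169/EI
  at C: point load 42.25 at a = 4: Pab(L + a)/(6LEI) = 169/EI
  at A: UDL 21: wL³/(24EI) = 448/EI
  at C: UDL 21: wL³/(24EI) = 448/EI
  θ_A0 = 617/EI,  θ_C0 = 617/EI
Flexibility coefficients: a unit moment at one end gives L/(3EI) there and L/(6EI) at the far end, so f₁₁ = f₂₂ = 2.667/EI and f₁₂ = f₂₁ = 1.333/EI.
Compatibility — zero rotation at each built-in end:
  2.667 M_A + 1.333 M_C = 617
  1.333 M_A + 2.667 M_C = 617
Solving the pair gives M_A = 154.2 kN·m and M_C = 154.2 kN·m (hogging).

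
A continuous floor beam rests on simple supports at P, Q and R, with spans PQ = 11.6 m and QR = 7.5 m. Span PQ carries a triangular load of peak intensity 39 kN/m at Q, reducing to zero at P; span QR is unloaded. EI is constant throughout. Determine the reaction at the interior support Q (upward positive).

R_Q = 197.4 kN

Take M_Q as the redundant. Released structure: two simple spans PQ and QR with a hinge at Q.
Rotations at Q on the released spans (each span's end-slope, ×1/EI):
  span PQ: triangular load, peak 39: w₀L³/(45EI) = 1353/EI
  relative rotation θ_0 = (1353 + 0)/EI = 1353/EI
A unit hogging moment at Q produces rotation L₁/(3EI) + L₂/(3EI) = 6.367/EI.
Slope continuity at Q: θ_0 = M_Q·6.367/EI, so M_Q = 1353/6.367 = 212.5 kN·m (hogging).
Span PQ, ΣM about P with M_Q applied at Q: R_Q^{PQ}·11.6 = 1749 + 212.5, so R_Q^{PQ} = 169.1 kN and R_P = 226.2 − 169.1 = 57.08 kN.
Span QR, ΣM about R: R_Q^{QR}·7.5 = 0 + 212.5, so R_Q^{QR} = 28.33 kN and R_R = 0 − 28.33 = -28.33 kN.
R_Q = 169.1 + 28.33 = 197.4 kN.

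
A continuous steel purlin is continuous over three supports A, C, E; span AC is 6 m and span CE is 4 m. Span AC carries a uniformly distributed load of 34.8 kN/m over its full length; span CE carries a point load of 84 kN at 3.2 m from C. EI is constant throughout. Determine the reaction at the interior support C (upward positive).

R_C = 165.7 kN

Take M_C as the redundant. Released structure: two simple spans AC and CE with a hinge at C.
Discontinuity in slope at C on the released structure — sum the simple-span end rotations:
  span AC: UDL 34.8: wL³/(24EI) = 313.2/EI
  span CE: point load 84 at a = 3.2: Pab(L + b)/(6LEI) = 43.01/EI
  relative rotation θ_0 = (313.2 + 43.01)/EI = 356.2/EI
A unit hogging moment at C produces rotation L₁/(3EI) + L₂/(3EI) = 3.333/EI.
Compatibility: M_C·(L₁+L₂)/(3EI) = θ_0, giving M_C = 106.9 kN·m (hogging).
Span AC, ΣM about A with M_C applied at C: R_C^{AC}·6 = 626.4 + 106.9, so R_C^{AC} = 122.2 kN and R_A = 208.8 − 122.2 = 86.59 kN.
Span CE, ΣM about E: R_C^{CE}·4 = 67.2 + 106.9, so R_C^{CE} = 43.52 kN and R_E = 84 − 43.52 = 40.48 kN.
R_C = 122.2 + 43.52 = 165.7 kN.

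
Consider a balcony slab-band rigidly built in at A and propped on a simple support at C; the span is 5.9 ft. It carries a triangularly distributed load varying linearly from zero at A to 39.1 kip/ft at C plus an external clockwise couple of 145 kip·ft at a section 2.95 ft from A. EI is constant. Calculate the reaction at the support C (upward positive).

R_C = 91.09 kip

Take the reaction at C as the redundant and release it; the primary structure is a cantilever fixed at A.
Primary-structure tip deflection at C by superposition:
  triangular load, peak 39.1 at the free end: 11w₀L⁴/(120EI) = 4343/EI
  clockwise couple 145 at a = 2.95: M₀a(2L − a)/(2EI) = 1893/EI
  δ_0 = 6236/EI
Flexibility coefficient — unit upward force at C: δ_{CC} = L³/(3EI) = 68.46/EI.
Compatibility at C: δ_0 − R_C·δ_{CC} = 0, so R_C = 6236/68.46 = 91.09 kip.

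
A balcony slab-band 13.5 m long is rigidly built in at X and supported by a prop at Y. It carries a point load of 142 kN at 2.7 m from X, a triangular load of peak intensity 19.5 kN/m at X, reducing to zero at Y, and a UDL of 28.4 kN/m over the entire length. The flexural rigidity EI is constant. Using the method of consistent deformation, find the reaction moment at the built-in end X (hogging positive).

M_X = 1160 kN·m

Take the reaction at Y as the redundant and release it; the primary structure is a cantilever fixed at X.
Primary-structure tip deflection at Y by superposition:
  point load 142 at a = 2.7: Pa²(3L − a)/(6EI) = 6522/EI
  triangular load, peak 19.5 at the fixed end: w₀L⁴/(30EI) = 21590/EI
  UDL 28.4: wL⁴/(8EI) = 117913/EI
  δ_0 = 146025/EI
Flexibility coefficient — unit upward force at Y: δ_{YY} = L³/(3EI) = 820.1/EI.
Compatibility at Y: δ_0 − R_Y·δ_{YY} = 0, so R_Y = 146025/820.1 = 178.1 kN.
Moment equilibrium about X: M_X = Σ(load moments about X) − R_Y·L = 3564 − 178.1×13.5 = 1160 kN·m.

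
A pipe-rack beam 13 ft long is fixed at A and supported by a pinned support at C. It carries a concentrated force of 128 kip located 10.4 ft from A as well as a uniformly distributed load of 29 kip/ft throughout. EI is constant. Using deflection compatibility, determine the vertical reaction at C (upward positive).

Remove the prop at C; the released (primary) structure is a cantilever built in at A.
Free-end deflection of the primary structure under the applied loading (downward +):
  point load 128 at a = 10.4: Pa²(3L − a)/(6EI) = 65992/EI
  UDL 29: wL⁴/(8EI) = 103534/EI
  δ_0 = 169526/EI
Flexibility coefficient — unit upward force at C: δ_{CC} = L³/(3EI) = 732.3/EI.
The prop prevents deflection at C: R_C = δ_0/δ_{CC} = 169526/732.3 = 231.5 kip.

R_C = 231.5 kip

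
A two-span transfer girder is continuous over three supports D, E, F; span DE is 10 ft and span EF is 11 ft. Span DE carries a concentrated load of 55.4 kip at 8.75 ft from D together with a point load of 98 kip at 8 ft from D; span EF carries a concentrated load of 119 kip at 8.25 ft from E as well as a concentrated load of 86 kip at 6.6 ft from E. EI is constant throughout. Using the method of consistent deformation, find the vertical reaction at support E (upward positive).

Take M_E as the redundant. Released structure: two simple spans DE and EF with a hinge at E.
Rotations at E on the released spans (each span's end-slope, ×1/EI):
  span DE: point load 55.4 at a = 8.75: Pab(L + a)/(6LEI) = 189.4/EI
  span DE: point load 98 at a = 8: Pab(L + a)/(6LEI) = 470.4/EI
  span EF: point load 119 at a = 8.25: Pab(L + b)/(6LEI) = 562.5/EI
  span EF: point load 86 at a = 6.6: Pab(L + b)/(6LEI) = 582.7/EI
  relative rotation θ_0 = (659.8 + 1145)/EI = 1805/EI
A unit hogging moment at E produces rotation L₁/(3EI) + L₂/(3EI) = 7/EI.
Slope continuity at E: θ_0 = M_E·7/EI, so M_E = 1805/7 = 257.9 kip·ft (hogging).
Span DE, ΣM about D with M_E applied at E: R_E^{DE}·10 = 1269 + 257.9, so R_E^{DE} = 152.7 kip and R_D = 153.4 − 152.7 = 0.74 kip.
Span EF, ΣM about F: R_E^{EF}·11 = 705.6 + 257.9, so R_E^{EF} = 87.59 kip and R_F = 205 − 87.59 = 117.4 kip.
R_E = 152.7 + 87.59 = 240.3 kip.

R_E = 240.3 kip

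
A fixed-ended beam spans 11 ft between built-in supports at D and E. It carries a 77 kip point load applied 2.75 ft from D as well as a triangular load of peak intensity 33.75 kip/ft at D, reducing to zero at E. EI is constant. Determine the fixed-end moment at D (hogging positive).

M_D = 323.3 kip·ft

Take the two fixed-end moments M_D, M_E as redundants; the released structure is the simple span DE.
On the primary (simply-supported) span, the end slopes from the loading are:
  at D: point load 77 at a = 2.75: Pab(L + b)/(6LEI) = 509.5/EI
  at E: point load 77 at a = 2.75: Pab(L + a)/(6LEI) = 363.9/EI
  at D: triangular load, peak 33.75: w₀L³/(45EI) = 998.2/EI
  at E: triangular load, peak 33.75: 7w₀L³/(360EI) = 873.5/EI
  θ_D0 = 1508/EI,  θ_E0 = 1237/EI
Flexibility coefficients: a unit moment at one end gives L/(3EI) there and L/(6EI) at the far end, so f₁₁ = f₂₂ = 3.667/EI and f₁₂ = f₂₁ = 1.833/EI.
Compatibility — zero rotation at each built-in end:
  3.667 M_D + 1.833 M_E = 1508
  1.833 M_D + 3.667 M_E = 1237
Solving the pair gives M_D = 323.3 kip·ft and M_E = 175.8 kip·ft (hogging).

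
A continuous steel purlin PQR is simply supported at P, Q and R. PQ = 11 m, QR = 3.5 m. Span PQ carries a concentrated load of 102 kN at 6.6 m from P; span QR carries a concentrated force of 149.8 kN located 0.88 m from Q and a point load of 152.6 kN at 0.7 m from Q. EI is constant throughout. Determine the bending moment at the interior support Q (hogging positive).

M_Q = 202.8 kN·m

Take M_Q as the redundant. Released structure: two simple spans PQ and QR with a hinge at Q.
End slopes at the hinge Q, treating each span as simply supported:
  span PQ: point load 102 at a = 6.6: Pab(L + a)/(6LEI) = 789.9/EI
  span QR: point load 149.8 at a = 0.88: Pab(L + b)/(6LEI) = 100.7/EI
  span QR: point load 152.6 at a = 0.7: Pab(L + b)/(6LEI) = 89.73/EI
  relative rotation θ_0 = (789.9 + 190.4)/EI = 980.3/EI
A unit hogging moment at Q produces rotation L₁/(3EI) + L₂/(3EI) = 4.833/EI.
Compatibility: M_Q·(L₁+L₂)/(3EI) = θ_0, giving M_Q = 202.8 kN·m (hogging).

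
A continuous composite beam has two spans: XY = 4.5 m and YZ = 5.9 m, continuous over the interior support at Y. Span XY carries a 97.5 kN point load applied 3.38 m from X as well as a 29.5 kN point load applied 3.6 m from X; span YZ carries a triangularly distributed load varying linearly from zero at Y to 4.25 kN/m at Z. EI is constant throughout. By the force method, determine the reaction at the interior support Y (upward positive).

Take M_Y as the redundant. Released structure: two simple spans XY and YZ with a hinge at Y.
End slopes at the hinge Y, treating each span as simply supported:
  span XY: point load 97.5 at a = 3.38: Pab(L + a)/(6LEI) = 107.7/EI
  span XY: point load 29.5 at a = 3.6: Pab(L + a)/(6LEI) = 28.67/EI
  span YZ: triangular load, peak 4.25: 7w₀L³/(360EI) = 16.97/EI
  relative rotation θ_0 = (136.4 + 16.97)/EI = 153.4/EI
A unit hogging moment at Y produces rotation L₁/(3EI) + L₂/(3EI) = 3.467/EI.
Compatibility: M_Y·(L₁+L₂)/(3EI) = θ_0, giving M_Y = 44.24 kN·m (hogging).
Span XY, ΣM about X with M_Y applied at Y: R_Y^{XY}·4.5 = 435.8 + 44.24, so R_Y^{XY} = 106.7 kN and R_X = 127 − 106.7 = 20.34 kN.
Span YZ, ΣM about Z: R_Y^{YZ}·5.9 = 24.66 + 44.24, so R_Y^{YZ} = 11.68 kN and R_Z = 12.54 − 11.68 = 0.8599 kN.
R_Y = 106.7 + 11.68 = 118.3 kN.

R_Y = 118.3 kN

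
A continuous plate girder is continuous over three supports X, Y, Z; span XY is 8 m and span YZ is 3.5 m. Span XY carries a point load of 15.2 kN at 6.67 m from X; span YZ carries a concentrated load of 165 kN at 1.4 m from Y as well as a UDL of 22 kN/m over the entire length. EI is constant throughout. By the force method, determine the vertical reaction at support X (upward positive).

R_X = -4.317 kN

Release continuity at Y by inserting a hinge; the redundant is the internal moment M_Y. The primary structure is two simply-supported spans XY and YZ.
End slopes at the hinge Y, treating each span as simply supported:
  span XY: point load 15.2 at a = 6.67: Pab(L + a)/(6LEI) = 41.21/EI
  span YZ: point load 165 at a = 1.4: Pab(L + b)/(6LEI) = 129.4/EI
  span YZ: UDL 22: wL³/(24EI) = 39.3/EI
  relative rotation θ_0 = (41.21 + 168.7)/EI = 209.9/EI
A unit hogging moment at Y produces rotation L₁/(3EI) + L₂/(3EI) = 3.833/EI.
Slope continuity at Y: θ_0 = M_Y·3.833/EI, so M_Y = 209.9/3.833 = 54.75 kN·m (hogging).
Span XY, ΣM about X with M_Y applied at Y: R_Y^{XY}·8 = 101.4 + 54.75, so R_Y^{XY} = 19.52 kN and R_X = 15.2 − 19.52 = -4.317 kN.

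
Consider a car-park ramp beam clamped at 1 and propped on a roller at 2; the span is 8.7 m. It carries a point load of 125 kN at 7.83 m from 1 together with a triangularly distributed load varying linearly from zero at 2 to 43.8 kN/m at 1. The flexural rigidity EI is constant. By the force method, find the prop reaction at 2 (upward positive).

R_2 = 144.4 kN

Release the roller at 2. Primary structure: cantilever fixed at 1.
Downward deflection at the released point 2 due to the loads:
  point load 125 at a = 7.83: Pa²(3L − a)/(6EI) = 23336/EI
  triangular load, peak 43.8 at the fixed end: w₀L⁴/(30EI) = 8364/EI
  δ_0 = 31700/EI
Tip deflection under a unit load at 2: L³/(3EI) = 219.5/EI.
The prop prevents deflection at 2: R_2 = δ_0/δ_{22} = 31700/219.5 = 144.4 kN.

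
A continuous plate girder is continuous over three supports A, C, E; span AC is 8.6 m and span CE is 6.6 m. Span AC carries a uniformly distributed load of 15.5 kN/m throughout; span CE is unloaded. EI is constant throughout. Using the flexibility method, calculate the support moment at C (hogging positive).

M_C = 81.08 kN·m

Release continuity at C by inserting a hinge; the redundant is the internal moment M_C. The primary structure is two simply-supported spans AC and CE.
End slopes at the hinge C, treating each span as simply supported:
  span AC: UDL 15.5: wL³/(24EI) = 410.8/EI
  relative rotation θ_0 = (410.8 + 0)/EI = 410.8/EI
A unit hogging moment at C produces rotation L₁/(3EI) + L₂/(3EI) = 5.067/EI.
Compatibility: M_C·(L₁+L₂)/(3EI) = θ_0, giving M_C = 81.08 kN·m (hogging).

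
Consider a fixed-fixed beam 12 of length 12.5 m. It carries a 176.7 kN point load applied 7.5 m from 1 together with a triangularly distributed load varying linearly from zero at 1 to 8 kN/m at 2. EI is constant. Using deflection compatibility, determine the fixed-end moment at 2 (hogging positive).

Release both end moments; the primary structure is a simply-supported span 12 with redundants M_1 and M_2.
End rotations of the released simple span under the applied load (×1/EI):
  at 1: point load 176.7 at a = 7.5: Pab(L + b)/(6LEI) = 1546/EI
  at 2: point load 176.7 at a = 7.5: Pab(L + a)/(6LEI) = 1767/EI
  at 1: triangular load, peak 8: 7w₀L³/(360EI) = 303.8/EI
  at 2: triangular load, peak 8: w₀L³/(45EI) = 347.2/EI
  θ_10 = 1850/EI,  θ_20 = 2114/EI
Flexibility coefficients: a unit moment at one end gives L/(3EI) there and L/(6EI) at the far end, so f₁₁ = f₂₂ = 4.167/EI and f₁₂ = f₂₁ = 2.083/EI.
Compatibility — zero rotation at each built-in end:
  4.167 M_1 + 2.083 M_2 = 1850
  2.083 M_1 + 4.167 M_2 = 2114
Solving the pair gives M_1 = 253.7 kN·m and M_2 = 380.6 kN·m (hogging).

M_2 = 380.6 kN·m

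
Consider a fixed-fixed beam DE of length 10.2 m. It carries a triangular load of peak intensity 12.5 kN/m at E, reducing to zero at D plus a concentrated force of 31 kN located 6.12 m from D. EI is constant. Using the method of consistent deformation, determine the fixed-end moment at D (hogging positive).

Release both end moments; the primary structure is a simply-supported span DE with redundants M_D and M_E.
End rotations of the released simple span under the applied load (×1/EI):
  at D: triangular load, peak 12.5: 7w₀L³/(360EI) = 257.9/EI
  at E: triangular load, peak 12.5: w₀L³/(45EI) = 294.8/EI
  at D: point load 31 at a = 6.12: Pab(L + b)/(6LEI) = 180.6/EI
  at E: point load 31 at a = 6.12: Pab(L + a)/(6LEI) = 206.4/EI
  θ_D0 = 438.5/EI,  θ_E0 = 501.2/EI
Flexibility coefficients: a unit moment at one end gives L/(3EI) there and L/(6EI) at the far end, so f₁₁ = f₂₂ = 3.4/EI and f₁₂ = f₂₁ = 1.7/EI.
Compatibility — zero rotation at each built-in end:
  3.4 M_D + 1.7 M_E = 438.5
  1.7 M_D + 3.4 M_E = 501.2
Solving the pair gives M_D = 73.71 kN·m and M_E = 110.6 kN·m (hogging).

M_D = 73.71 kN·m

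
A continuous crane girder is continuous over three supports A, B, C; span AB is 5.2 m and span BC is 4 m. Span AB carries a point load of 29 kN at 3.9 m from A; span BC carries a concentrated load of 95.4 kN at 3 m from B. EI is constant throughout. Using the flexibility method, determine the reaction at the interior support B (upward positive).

R_B = 60.38 kN

Insert a hinge at B; M_B is the redundant, and each span becomes simply supported.
Rotations at B on the released spans (each span's end-slope, ×1/EI):
  span AB: point load 29 at a = 3.9: Pab(L + a)/(6LEI) = 42.88/EI
  span BC: point load 95.4 at a = 3: Pab(L + b)/(6LEI) = 59.62/EI
  relative rotation θ_0 = (42.88 + 59.62)/EI = 102.5/EI
A unit hogging moment at B produces rotation L₁/(3EI) + L₂/(3EI) = 3.067/EI.
Compatibility: M_B·(L₁+L₂)/(3EI) = θ_0, giving M_B = 33.43 kN·m (hogging).
Span AB, ΣM about A with M_B applied at B: R_B^{AB}·5.2 = 113.1 + 33.43, so R_B^{AB} = 28.18 kN and R_A = 29 − 28.18 = 0.8218 kN.
Span BC, ΣM about C: R_B^{BC}·4 = 95.4 + 33.43, so R_B^{BC} = 32.21 kN and R_C = 95.4 − 32.21 = 63.19 kN.
R_B = 28.18 + 32.21 = 60.38 kN.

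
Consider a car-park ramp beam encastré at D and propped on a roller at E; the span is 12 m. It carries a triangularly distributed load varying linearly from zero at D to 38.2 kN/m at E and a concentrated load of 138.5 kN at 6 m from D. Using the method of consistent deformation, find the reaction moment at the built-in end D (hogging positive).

Remove the prop at E; the released (primary) structure is a cantilever built in at D.
Downward deflection at the released point E due to the loads:
  triangular load, peak 38.2 at the free end: 11w₀L⁴/(120EI) = 72611/EI
  point load 138.5 at a = 6: Pa²(3L − a)/(6EI) = 24930/EI
  δ_0 = 97541/EI
Tip deflection under a unit load at E: L³/(3EI) = 576/EI.
Compatibility at E: δ_0 − R_E·δ_{EE} = 0, so R_E = 97541/576 = 169.3 kN.
Moment equilibrium about D: M_D = Σ(load moments about D) − R_E·L = 2665 − 169.3×12 = 632.5 kN·m.

M_D = 632.5 kN·m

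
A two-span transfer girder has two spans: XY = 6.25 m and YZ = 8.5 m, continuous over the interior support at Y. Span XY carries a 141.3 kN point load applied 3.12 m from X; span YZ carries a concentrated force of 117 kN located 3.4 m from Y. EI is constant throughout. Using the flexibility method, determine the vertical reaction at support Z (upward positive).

R_Z = 25.6 kN

Release continuity at Y by inserting a hinge; the redundant is the internal moment M_Y. The primary structure is two simply-supported spans XY and YZ.
Rotations at Y on the released spans (each span's end-slope, ×1/EI):
  span XY: point load 141.3 at a = 3.12: Pab(L + a)/(6LEI) = 344.8/EI
  span YZ: point load 117 at a = 3.4: Pab(L + b)/(6LEI) = 541/EI
  relative rotation θ_0 = (344.8 + 541)/EI = 885.8/EI
A unit hogging moment at Y produces rotation L₁/(3EI) + L₂/(3EI) = 4.917/EI.
Compatibility: M_Y·(L₁+L₂)/(3EI) = θ_0, giving M_Y = 180.2 kN·m (hogging).
Span YZ, ΣM about Z: R_Y^{YZ}·8.5 = 596.7 + 180.2, so R_Y^{YZ} = 91.4 kN and R_Z = 117 − 91.4 = 25.6 kN.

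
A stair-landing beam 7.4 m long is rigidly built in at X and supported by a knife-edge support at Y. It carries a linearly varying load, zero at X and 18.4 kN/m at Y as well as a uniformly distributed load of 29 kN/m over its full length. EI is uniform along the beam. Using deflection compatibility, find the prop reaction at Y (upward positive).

Release the roller at Y. Primary structure: cantilever fixed at X.
Free-end deflection of the primary structure under the applied loading (downward +):
  triangular load, peak 18.4 at the free end: 11w₀L⁴/(120EI) = 5058/EI
  UDL 29: wL⁴/(8EI) = 10870/EI
  δ_0 = 15928/EI
Tip deflection under a unit load at Y: L³/(3EI) = 135.1/EI.
Compatibility at Y: δ_0 − R_Y·δ_{YY} = 0, so R_Y = 15928/135.1 = 117.9 kN.

R_Y = 117.9 kN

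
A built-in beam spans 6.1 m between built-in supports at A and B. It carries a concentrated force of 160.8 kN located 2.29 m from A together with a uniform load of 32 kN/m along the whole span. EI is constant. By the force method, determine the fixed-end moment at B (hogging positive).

M_B = 185.6 kN·m

Take the two fixed-end moments M_A, M_B as redundants; the released structure is the simple span AB.
Simple-span end rotations at A and B under the given loads:
  at A: point load 160.8 at a = 2.29: Pab(L + b)/(6LEI) = 379.9/EI
  at B: point load 160.8 at a = 2.29: Pab(L + a)/(6LEI) = 321.6/EI
  at A: UDL 32: wL³/(24EI) = 302.6/EI
  at B: UDL 32: wL³/(24EI) = 302.6/EI
  θ_A0 = 682.5/EI,  θ_B0 = 624.2/EI
Flexibility coefficients: a unit moment at one end gives L/(3EI) there and L/(6EI) at the far end, so f₁₁ = f₂₂ = 2.033/EI and f₁₂ = f₂₁ = 1.017/EI.
Compatibility — zero rotation at each built-in end:
  2.033 M_A + 1.017 M_B = 682.5
  1.017 M_A + 2.033 M_B = 624.2
Solving the pair gives M_A = 242.9 kN·m and M_B = 185.6 kN·m (hogging).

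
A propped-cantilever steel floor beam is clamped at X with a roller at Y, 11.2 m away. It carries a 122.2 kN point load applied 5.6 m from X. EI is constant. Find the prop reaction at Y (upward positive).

Release the roller at Y. Primary structure: cantilever fixed at X.
Deflection at Y on the released cantilever, summing each load's contribution:
  point load 122.2 at a = 5.6: Pa²(3L − a)/(6EI) = 17884/EI
Tip deflection under a unit load at Y: L³/(3EI) = 468.3/EI.
Compatibility at Y: δ_0 − R_Y·δ_{YY} = 0, so R_Y = 17884/468.3 = 38.19 kN.

R_Y = 38.19 kN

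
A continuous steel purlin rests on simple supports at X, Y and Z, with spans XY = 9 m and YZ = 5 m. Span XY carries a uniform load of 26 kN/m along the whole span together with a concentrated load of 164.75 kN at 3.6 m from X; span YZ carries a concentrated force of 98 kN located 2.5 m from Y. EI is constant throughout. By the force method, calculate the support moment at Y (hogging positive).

Release continuity at Y by inserting a hinge; the redundant is the internal moment M_Y. The primary structure is two simply-supported spans XY and YZ.
End slopes at the hinge Y, treating each span as simply supported:
  span XY: UDL 26: wL³/(24EI) = 789.8/EI
  span XY: point load 164.75 at a = 3.6: Pab(L + a)/(6LEI) = 747.3/EI
  span YZ: point load 98 at a = 2.5: Pab(L + b)/(6LEI) = 153.1/EI
  relative rotation θ_0 = (1537 + 153.1)/EI = 1690/EI
A unit hogging moment at Y produces rotation L₁/(3EI) + L₂/(3EI) = 4.667/EI.
Slope continuity at Y: θ_0 = M_Y·4.667/EI, so M_Y = 1690/4.667 = 362.2 kN·m (hogging).

M_Y = 362.2 kN·m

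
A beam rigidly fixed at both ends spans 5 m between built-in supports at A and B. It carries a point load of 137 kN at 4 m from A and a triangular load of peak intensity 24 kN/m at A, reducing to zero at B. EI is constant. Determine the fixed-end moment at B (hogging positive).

Release both end moments; the primary structure is a simply-supported span AB with redundants M_A and M_B.
Simple-span end rotations at A and B under the given loads:
  at A: point load 137 at a = 4: Pab(L + b)/(6LEI) = 109.6/EI
  at B: point load 137 at a = 4: Pab(L + a)/(6LEI) = 164.4/EI
  at A: triangular load, peak 24: w₀L³/(45EI) = 66.67/EI
  at B: triangular load, peak 24: 7w₀L³/(360EI) = 58.33/EI
  θ_A0 = 176.3/EI,  θ_B0 = 222.7/EI
Flexibility coefficients: a unit moment at one end gives L/(3EI) there and L/(6EI) at the far end, so f₁₁ = f₂₂ = 1.667/EI and f₁₂ = f₂₁ = 0.8333/EI.
Compatibility — zero rotation at each built-in end:
  1.667 M_A + 0.8333 M_B = 176.3
  0.8333 M_A + 1.667 M_B = 222.7
Solving the pair gives M_A = 51.92 kN·m and M_B = 107.7 kN·m (hogging).

M_B = 107.7 kN·m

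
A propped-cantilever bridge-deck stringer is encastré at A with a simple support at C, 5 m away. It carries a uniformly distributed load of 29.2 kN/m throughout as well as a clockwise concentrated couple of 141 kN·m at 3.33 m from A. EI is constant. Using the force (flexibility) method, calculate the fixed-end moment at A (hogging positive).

Take the reaction at C as the redundant and release it; the primary structure is a cantilever fixed at A.
Deflection at C on the released cantilever, summing each load's contribution:
  UDL 29.2: wL⁴/(8EI) = 2281/EI
  clockwise couple 141 at a = 3.33: M₀a(2L − a)/(2EI) = 1566/EI
  δ_0 = 3847/EI
Flexibility coefficient — unit upward force at C: δ_{CC} = L³/(3EI) = 41.67/EI.
Compatibility at C: δ_0 − R_C·δ_{CC} = 0, so R_C = 3847/41.67 = 92.33 kN.
Moment equilibrium about A: M_A = Σ(load moments about A) − R_C·L = 506 − 92.33×5 = 44.34 kN·m.

M_A = 44.34 kN·m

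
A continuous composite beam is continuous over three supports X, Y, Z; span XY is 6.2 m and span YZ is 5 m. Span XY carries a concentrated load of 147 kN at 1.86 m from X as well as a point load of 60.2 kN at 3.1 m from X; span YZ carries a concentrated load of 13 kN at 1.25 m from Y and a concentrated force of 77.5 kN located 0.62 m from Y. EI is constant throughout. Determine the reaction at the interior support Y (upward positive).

Take M_Y as the redundant. Released structure: two simple spans XY and YZ with a hinge at Y.
Discontinuity in slope at Y on the released structure — sum the simple-span end rotations:
  span XY: point load 147 at a = 1.86: Pab(L + a)/(6LEI) = 257.1/EI
  span XY: point load 60.2 at a = 3.1: Pab(L + a)/(6LEI) = 144.6/EI
  span YZ: point load 13 at a = 1.25: Pab(L + b)/(6LEI) = 17.77/EI
  span YZ: point load 77.5 at a = 0.62: Pab(L + b)/(6LEI) = 65.8/EI
  relative rotation θ_0 = (401.7 + 83.58)/EI = 485.3/EI
A unit hogging moment at Y produces rotation L₁/(3EI) + L₂/(3EI) = 3.733/EI.
Compatibility: M_Y·(L₁+L₂)/(3EI) = θ_0, giving M_Y = 130 kN·m (hogging).
Span XY, ΣM about X with M_Y applied at Y: R_Y^{XY}·6.2 = 460 + 130, so R_Y^{XY} = 95.17 kN and R_X = 207.2 − 95.17 = 112 kN.
Span YZ, ΣM about Z: R_Y^{YZ}·5 = 388.2 + 130, so R_Y^{YZ} = 103.6 kN and R_Z = 90.5 − 103.6 = -13.14 kN.
R_Y = 95.17 + 103.6 = 198.8 kN.

R_Y = 198.8 kN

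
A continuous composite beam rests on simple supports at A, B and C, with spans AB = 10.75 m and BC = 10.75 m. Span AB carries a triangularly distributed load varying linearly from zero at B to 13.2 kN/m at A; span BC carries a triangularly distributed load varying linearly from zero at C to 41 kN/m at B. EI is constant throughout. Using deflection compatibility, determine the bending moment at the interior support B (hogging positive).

Insert a hinge at B; M_B is the redundant, and each span becomes simply supported.
Rotations at B on the released spans (each span's end-slope, ×1/EI):
  span AB: triangular load, peak 13.2: 7w₀L³/(360EI) = 318.9/EI
  span BC: triangular load, peak 41: w₀L³/(45EI) = 1132/EI
  relative rotation θ_0 = (318.9 + 1132)/EI = 1451/EI
A unit hogging moment at B produces rotation L₁/(3EI) + L₂/(3EI) = 7.167/EI.
Compatibility: M_B·(L₁+L₂)/(3EI) = θ_0, giving M_B = 202.4 kN·m (hogging).

M_B = 202.4 kN·m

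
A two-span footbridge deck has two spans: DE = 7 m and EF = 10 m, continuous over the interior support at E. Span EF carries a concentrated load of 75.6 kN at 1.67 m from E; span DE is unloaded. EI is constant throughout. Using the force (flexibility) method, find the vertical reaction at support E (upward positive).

R_E = 76.74 kN

Insert a hinge at E; M_E is the redundant, and each span becomes simply supported.
End slopes at the hinge E, treating each span as simply supported:
  span EF: point load 75.6 at a = 1.67: Pab(L + b)/(6LEI) = 321.3/EI
  relative rotation θ_0 = (0 + 321.3)/EI = 321.3/EI
A unit hogging moment at E produces rotation L₁/(3EI) + L₂/(3EI) = 5.667/EI.
Slope continuity at E: θ_0 = M_E·5.667/EI, so M_E = 321.3/5.667 = 56.7 kN·m (hogging).
Span DE, ΣM about D with M_E applied at E: R_E^{DE}·7 = 0 + 56.7, so R_E^{DE} = 8.1 kN and R_D = 0 − 8.1 = -8.1 kN.
Span EF, ΣM about F: R_E^{EF}·10 = 629.7 + 56.7, so R_E^{EF} = 68.64 kN and R_F = 75.6 − 68.64 = 6.955 kN.
R_E = 8.1 + 68.64 = 76.74 kN.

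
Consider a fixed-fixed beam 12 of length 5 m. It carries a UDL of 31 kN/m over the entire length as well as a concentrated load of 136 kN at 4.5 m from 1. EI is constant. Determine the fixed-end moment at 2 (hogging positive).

M_2 = 119.7 kN·m

Release both end moments; the primary structure is a simply-supported span 12 with redundants M_1 and M_2.
On the primary (simply-supported) span, the end slopes from the loading are:
  at 1: UDL 31: wL³/(24EI) = 161.5/EI
  at 2: UDL 31: wL³/(24EI) = 161.5/EI
  at 1: point load 136 at a = 4.5: Pab(L + b)/(6LEI) = 56.1/EI
  at 2: point load 136 at a = 4.5: Pab(L + a)/(6LEI) = 96.9/EI
  θ_10 = 217.6/EI,  θ_20 = 258.4/EI
Flexibility coefficients: a unit moment at one end gives L/(3EI) there and L/(6EI) at the far end, so f₁₁ = f₂₂ = 1.667/EI and f₁₂ = f₂₁ = 0.8333/EI.
Compatibility — zero rotation at each built-in end:
  1.667 M_1 + 0.8333 M_2 = 217.6
  0.8333 M_1 + 1.667 M_2 = 258.4
Solving the pair gives M_1 = 70.7 kN·m and M_2 = 119.7 kN·m (hogging).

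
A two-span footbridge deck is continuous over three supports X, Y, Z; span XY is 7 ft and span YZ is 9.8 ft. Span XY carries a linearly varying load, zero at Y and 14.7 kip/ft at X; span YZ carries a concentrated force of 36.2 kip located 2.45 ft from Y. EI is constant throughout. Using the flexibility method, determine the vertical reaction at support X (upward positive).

R_X = 26.95 kip

Release continuity at Y by inserting a hinge; the redundant is the internal moment M_Y. The primary structure is two simply-supported spans XY and YZ.
End slopes at the hinge Y, treating each span as simply supported:
  span XY: triangular load, peak 14.7: 7w₀L³/(360EI) = 98.04/EI
  span YZ: point load 36.2 at a = 2.45: Pab(L + b)/(6LEI) = 190.1/EI
  relative rotation θ_0 = (98.04 + 190.1)/EI = 288.2/EI
A unit hogging moment at Y produces rotation L₁/(3EI) + L₂/(3EI) = 5.6/EI.
Slope continuity at Y: θ_0 = M_Y·5.6/EI, so M_Y = 288.2/5.6 = 51.46 kip·ft (hogging).
Span XY, ΣM about X with M_Y applied at Y: R_Y^{XY}·7 = 120 + 51.46, so R_Y^{XY} = 24.5 kip and R_X = 51.45 − 24.5 = 26.95 kip.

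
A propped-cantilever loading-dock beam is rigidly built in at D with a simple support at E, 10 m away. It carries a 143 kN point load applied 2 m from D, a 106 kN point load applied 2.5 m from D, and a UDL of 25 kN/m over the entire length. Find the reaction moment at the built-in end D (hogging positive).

Take the reaction at E as the redundant and release it; the primary structure is a cantilever fixed at D.
Downward deflection at the released point E due to the loads:
  point load 143 at a = 2: Pa²(3L − a)/(6EI) = 2669/EI
  point load 106 at a = 2.5: Pa²(3L − a)/(6EI) = 3036/EI
  UDL 25: wL⁴/(8EI) = 31250/EI
  δ_0 = 36956/EI
Tip deflection under a unit load at E: L³/(3EI) = 333.3/EI.
The prop prevents deflection at E: R_E = δ_0/δ_{EE} = 36956/333.3 = 110.9 kN.
Moment equilibrium about D: M_D = Σ(load moments about D) − R_E·L = 1801 − 110.9×10 = 692.3 kN·m.

M_D = 692.3 kN·m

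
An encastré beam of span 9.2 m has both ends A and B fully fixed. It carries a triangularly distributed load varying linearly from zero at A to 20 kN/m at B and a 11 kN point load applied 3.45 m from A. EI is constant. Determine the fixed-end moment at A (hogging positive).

M_A = 71.25 kN·m

Release both end moments; the primary structure is a simply-supported span AB with redundants M_A and M_B.
End rotations of the released simple span under the applied load (×1/EI):
  at A: triangular load, peak 20: 7w₀L³/(360EI) = 302.8/EI
  at B: triangular load, peak 20: w₀L³/(45EI) = 346.1/EI
  at A: point load 11 at a = 3.45: Pab(L + b)/(6LEI) = 59.1/EI
  at B: point load 11 at a = 3.45: Pab(L + a)/(6LEI) = 50.01/EI
  θ_A0 = 361.9/EI,  θ_B0 = 396.1/EI
Flexibility coefficients: a unit moment at one end gives L/(3EI) there and L/(6EI) at the far end, so f₁₁ = f₂₂ = 3.067/EI and f₁₂ = f₂₁ = 1.533/EI.
Compatibility — zero rotation at each built-in end:
  3.067 M_A + 1.533 M_B = 361.9
  1.533 M_A + 3.067 M_B = 396.1
Solving the pair gives M_A = 71.25 kN·m and M_B = 93.53 kN·m (hogging).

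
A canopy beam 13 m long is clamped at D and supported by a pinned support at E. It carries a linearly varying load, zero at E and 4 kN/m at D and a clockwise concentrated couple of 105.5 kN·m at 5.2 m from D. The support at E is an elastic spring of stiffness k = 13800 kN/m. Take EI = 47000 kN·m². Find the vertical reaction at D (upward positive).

Choose R_E as the redundant. The primary structure is the cantilever fixed at D.
Primary-structure tip deflection at E by superposition:
  triangular load, peak 4 at the fixed end: w₀L⁴/(30EI) = 3808/EI
  clockwise couple 105.5 at a = 5.2: M₀a(2L − a)/(2EI) = 5705/EI
  δ_0 = 9514/EI
Tip deflection under a unit load at E: L³/(3EI) = 732.3/EI.
With EI = 47000 kN·m²: δ_0 = 0.20242 m and δ_{EE} = 0.015582 m/kN.
Compatibility — the spring shortens by R_E/k under the reaction it provides: δ_0 − R_E·δ_{EE} = R_E/k. With 1/k = 0.000072 m/kN, R_E = δ_0 / (δ_{EE} + 1/k) = 0.20242 / (0.015582 + 0.000072) = 12.93 kN.
Vertical equilibrium: R_D = ΣP − R_E = 26 − 12.93 = 13.07 kN.

R_D = 13.07 kN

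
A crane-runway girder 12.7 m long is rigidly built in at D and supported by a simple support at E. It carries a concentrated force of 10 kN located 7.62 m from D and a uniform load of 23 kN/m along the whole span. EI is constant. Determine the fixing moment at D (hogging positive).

M_D = 485 kN·m

Release the roller at E. Primary structure: cantilever fixed at D.
Free-end deflection of the primary structure under the applied loading (downward +):
  point load 10 at a = 7.62: Pa²(3L − a)/(6EI) = 2950/EI
  UDL 23: wL⁴/(8EI) = 74792/EI
  δ_0 = 77741/EI
Tip deflection under a unit load at E: L³/(3EI) = 682.8/EI.
The prop prevents deflection at E: R_E = δ_0/δ_{EE} = 77741/682.8 = 113.9 kN.
Moment equilibrium about D: M_D = Σ(load moments about D) − R_E·L = 1931 − 113.9×12.7 = 485 kN·m.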